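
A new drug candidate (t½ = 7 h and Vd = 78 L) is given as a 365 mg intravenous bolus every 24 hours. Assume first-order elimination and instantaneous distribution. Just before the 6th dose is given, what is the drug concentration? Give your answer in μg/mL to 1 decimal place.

0.5 μg/mL

f = (1/2)^(τ/t½) = (1/2)^(24/7) ≈ 0.0929.
C₀ = D/Vd = 365/78 ≈ 4.679 μg/mL.
Before the 6th dose, 5 doses have been given. Superposition: Cmin = C₀·(f + f² + … + f^5).
≈ 4.679 × (0.0929 + 0.0086 + 0.0008 + 0.0001 + 0.0000) ≈ 4.679 × 0.1024 ≈ 0.479 μg/mL.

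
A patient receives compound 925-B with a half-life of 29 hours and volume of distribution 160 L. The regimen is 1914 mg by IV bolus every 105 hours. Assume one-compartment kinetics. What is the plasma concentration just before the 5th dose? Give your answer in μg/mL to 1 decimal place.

f = (1/2)^(τ/t½) = (1/2)^(105/29) ≈ 0.0813.
C₀ = D/Vd = 1914/160 ≈ 11.963 μg/mL.
Before the 5th dose, 4 doses have been given. Superposition: Cmin = C₀·(f + f² + … + f^4).
≈ 11.963 × (0.0813 + 0.0066 + 0.0005 + 0.0000) ≈ 11.963 × 0.0884 ≈ 1.058 μg/mL.

1.1 μg/mL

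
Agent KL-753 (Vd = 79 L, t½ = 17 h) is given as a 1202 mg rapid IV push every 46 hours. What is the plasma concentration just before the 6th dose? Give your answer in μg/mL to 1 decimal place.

f = (1/2)^(τ/t½) = (1/2)^(46/17) ≈ 0.1533.
C₀ = D/Vd = 1202/79 ≈ 15.215 μg/mL.
Before the 6th dose, 5 doses have been given. Superposition: Cmin = C₀·(f + f² + … + f^5).
≈ 15.215 × (0.1533 + 0.0235 + 0.0036 + 0.0006 + 0.0001) ≈ 15.215 × 0.1811 ≈ 2.755 μg/mL.

2.8 μg/mL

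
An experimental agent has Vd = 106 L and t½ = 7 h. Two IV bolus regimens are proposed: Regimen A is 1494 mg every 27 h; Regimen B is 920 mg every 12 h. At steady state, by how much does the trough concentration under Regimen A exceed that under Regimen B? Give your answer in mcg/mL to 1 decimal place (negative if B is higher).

-2.8 mcg/mL

Regimen A: f = (1/2)^(27/7) ≈ 0.0690; Cmin,ss = (1494/106)·f/(1−f) ≈ 1.045 mcg/mL.
Regimen B: f = (1/2)^(12/7) ≈ 0.3048; Cmin,ss = (920/106)·f/(1−f) ≈ 3.805 mcg/mL.
Difference ≈ 1.045 − 3.805 ≈ -2.760 mcg/mL.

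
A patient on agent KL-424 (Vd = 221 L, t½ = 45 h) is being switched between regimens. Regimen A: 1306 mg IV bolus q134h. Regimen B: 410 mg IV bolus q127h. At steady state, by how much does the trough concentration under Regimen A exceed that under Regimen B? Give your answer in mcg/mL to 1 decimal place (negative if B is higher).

0.6 mcg/mL

Regimen A: f = (1/2)^(134/45) ≈ 0.1269; Cmin,ss = (1306/221)·f/(1−f) ≈ 0.859 mcg/mL.
Regimen B: f = (1/2)^(127/45) ≈ 0.1414; Cmin,ss = (410/221)·f/(1−f) ≈ 0.306 mcg/mL.
Difference ≈ 0.859 − 0.306 ≈ 0.553 mcg/mL.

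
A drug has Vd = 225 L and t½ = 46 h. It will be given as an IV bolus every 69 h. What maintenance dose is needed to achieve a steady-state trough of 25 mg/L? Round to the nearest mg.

10285 mg

τ/t½ = 69/46 ≈ 1.5, so f = (1/2)^(69/46) ≈ 0.353553.
Cmin,ss = (D/Vd)·f/(1−f), so D = Cmin,ss·Vd·(1−f)/f.
D = 25 × 225 × (1−f)/f ≈ 25 × 225 × 1.82843 ≈ 10284.92 mg.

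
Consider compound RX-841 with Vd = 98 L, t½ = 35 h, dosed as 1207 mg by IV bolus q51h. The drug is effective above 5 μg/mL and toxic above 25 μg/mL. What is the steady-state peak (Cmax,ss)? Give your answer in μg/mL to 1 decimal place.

τ/t½ = 51/35 ≈ 1.4571, so fraction remaining f = (1/2)^(51/35) ≈ 0.3642.
At steady state, accumulation factor R = 1/(1 − e^(−kτ)) ≈ 1.5728.
Each bolus raises the concentration by D/Vd = 1207/98 ≈ 12.316 μg/mL.
Cmax,ss = C₀/(1 − f) ≈ 12.316/0.6358 ≈ 19.371 μg/mL.
Peak 19.4 μg/mL vs MTC 25 μg/mL: below toxic threshold.

19.4 μg/mL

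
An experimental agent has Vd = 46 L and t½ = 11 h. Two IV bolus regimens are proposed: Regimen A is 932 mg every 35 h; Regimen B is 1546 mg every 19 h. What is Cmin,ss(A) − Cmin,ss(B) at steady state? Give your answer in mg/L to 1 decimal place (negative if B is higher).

Regimen A: f = (1/2)^(35/11) ≈ 0.1102; Cmin,ss = (932/46)·f/(1−f) ≈ 2.509 mg/L.
Regimen B: f = (1/2)^(19/11) ≈ 0.3020; Cmin,ss = (1546/46)·f/(1−f) ≈ 14.541 mg/L.
Difference ≈ 2.509 − 14.541 ≈ -12.032 mg/L.

-12.0 mg/L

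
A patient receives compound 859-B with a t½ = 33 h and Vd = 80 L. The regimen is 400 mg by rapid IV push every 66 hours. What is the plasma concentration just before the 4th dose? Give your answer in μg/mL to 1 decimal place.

f = (1/2)^(τ/t½) = (1/2)^(66/33) ≈ 0.2500.
C₀ = D/Vd = 400/80 ≈ 5.000 μg/mL.
Before the 4th dose, 3 doses have been given. Superposition: Cmin = C₀·(f + f² + … + f^3).
≈ 5.000 × (0.2500 + 0.0625 + 0.0156) ≈ 5.000 × 0.3281 ≈ 1.641 μg/mL.

1.6 μg/mL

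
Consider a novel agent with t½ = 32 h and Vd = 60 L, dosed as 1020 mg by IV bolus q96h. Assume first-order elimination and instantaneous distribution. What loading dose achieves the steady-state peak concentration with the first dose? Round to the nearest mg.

1166 mg

f = (1/2)^(96/32) ≈ 0.125000; accumulation ratio R = 1/(1−f) ≈ 1.14286.
Loading dose to hit Cmax,ss on first dose: D_load = D_maint·R ≈ 1020 × 1.14286 ≈ 1165.72 mg.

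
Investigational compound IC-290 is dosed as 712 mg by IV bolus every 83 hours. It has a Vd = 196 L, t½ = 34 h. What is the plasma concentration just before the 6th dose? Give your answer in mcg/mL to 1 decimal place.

f = (1/2)^(τ/t½) = (1/2)^(83/34) ≈ 0.1841.
C₀ = D/Vd = 712/196 ≈ 3.633 mcg/mL.
Before the 6th dose, 5 doses have been given. Superposition: Cmin = C₀·(f + f² + … + f^5).
≈ 3.633 × (0.1841 + 0.0339 + 0.0062 + 0.0011 + 0.0002) ≈ 3.633 × 0.2255 ≈ 0.819 mcg/mL.

0.8 mcg/mL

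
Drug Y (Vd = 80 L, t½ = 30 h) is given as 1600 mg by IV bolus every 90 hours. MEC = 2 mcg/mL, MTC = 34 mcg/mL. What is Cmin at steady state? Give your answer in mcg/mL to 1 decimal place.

The dosing interval is 3 half-lives, so f = 2^(−3) = 0.125.
Accumulation ratio R = 1/(1 − f) = 1/0.875 = 8/7.
Single-dose peak C₀ = D/Vd = 1600/80 = 20 mcg/mL.
Steady-state peak Cmax,ss = C₀·R = 20 × 8/7 ≈ 22.857 mcg/mL.
Steady-state trough Cmin,ss = Cmax,ss·f ≈ 22.857 × 0.125 ≈ 2.857 mcg/mL.
Trough 2.9 mcg/mL vs MEC 2 mcg/mL: adequate.

2.9 mcg/mL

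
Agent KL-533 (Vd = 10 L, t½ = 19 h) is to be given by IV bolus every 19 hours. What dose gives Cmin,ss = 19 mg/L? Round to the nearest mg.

τ/t½ = 19/19 ≈ 1, so f = (1/2)^(19/19) ≈ 0.500000.
Cmin,ss = (D/Vd)·f/(1−f), so D = Cmin,ss·Vd·(1−f)/f.
D = 19 × 10 × (1−f)/f ≈ 19 × 10 × 1.00000 ≈ 190.00 mg.

190 mg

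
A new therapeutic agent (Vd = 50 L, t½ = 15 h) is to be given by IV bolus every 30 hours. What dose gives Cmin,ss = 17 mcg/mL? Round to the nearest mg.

2550 mg

τ/t½ = 30/15 ≈ 2, so f = (1/2)^(30/15) ≈ 0.250000.
Cmin,ss = (D/Vd)·f/(1−f), so D = Cmin,ss·Vd·(1−f)/f.
D = 17 × 50 × (1−f)/f ≈ 17 × 50 × 3.00000 ≈ 2550.00 mg.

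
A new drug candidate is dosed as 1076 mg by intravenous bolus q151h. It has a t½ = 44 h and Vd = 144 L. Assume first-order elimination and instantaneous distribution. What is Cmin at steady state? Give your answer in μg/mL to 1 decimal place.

0.8 μg/mL

τ/t½ = 151/44 ≈ 3.4318, so fraction remaining f = (1/2)^(151/44) ≈ 0.0927.
Single-dose peak C₀ = D/Vd = 1076/144 ≈ 7.472 μg/mL.
Steady-state trough Cmin,ss = C₀·f/(1−f) ≈ 7.472 × 0.0927/0.9073 ≈ 0.763 μg/mL.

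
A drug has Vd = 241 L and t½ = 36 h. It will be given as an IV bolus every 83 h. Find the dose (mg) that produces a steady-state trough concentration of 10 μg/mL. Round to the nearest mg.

τ/t½ = 83/36 ≈ 2.3056, so f = (1/2)^(83/36) ≈ 0.202283.
Cmin,ss = (D/Vd)·f/(1−f), so D = Cmin,ss·Vd·(1−f)/f.
D = 10 × 241 × (1−f)/f ≈ 10 × 241 × 3.94357 ≈ 9504.00 mg.

9504 mg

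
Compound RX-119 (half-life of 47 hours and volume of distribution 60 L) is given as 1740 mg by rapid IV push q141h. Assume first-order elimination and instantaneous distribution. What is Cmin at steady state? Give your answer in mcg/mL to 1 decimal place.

τ = 141 h = 3 half-lives, so f = (1/2)^3 = 0.125.
Accumulation ratio R = 1/(1 − f) = 1/0.875 = 8/7.
Single-dose peak C₀ = D/Vd = 1740/60 = 29 mcg/mL.
Steady-state peak Cmax,ss = C₀·R = 29 × 8/7 ≈ 33.143 mcg/mL.
Steady-state trough Cmin,ss = Cmax,ss·f ≈ 33.143 × 0.125 ≈ 4.143 mcg/mL.

4.1 mcg/mL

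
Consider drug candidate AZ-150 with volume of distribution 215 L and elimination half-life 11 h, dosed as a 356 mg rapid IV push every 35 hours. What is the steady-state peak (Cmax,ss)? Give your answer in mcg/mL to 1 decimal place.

k = ln2/t½ = ln2/11 ≈ 0.063013 h⁻¹; fraction remaining f = e^(−kτ) = e^(−0.063013×35) ≈ 0.1102.
Accumulation ratio R = 1/(1 − f) ≈ 1/0.8898 ≈ 1.1238.
Single-dose peak C₀ = D/Vd = 356/215 ≈ 1.656 mcg/mL.
Cmax,ss = C₀/(1 − f) ≈ 1.656/0.8898 ≈ 1.861 mcg/mL.

1.9 mcg/mL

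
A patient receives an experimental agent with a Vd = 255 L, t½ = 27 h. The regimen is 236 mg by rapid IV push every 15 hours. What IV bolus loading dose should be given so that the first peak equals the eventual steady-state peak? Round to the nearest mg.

738 mg

f = (1/2)^(15/27) ≈ 0.680395; accumulation ratio R = 1/(1−f) ≈ 3.12886.
Loading dose to hit Cmax,ss on first dose: D_load = D_maint·R ≈ 236 × 3.12886 ≈ 738.41 mg.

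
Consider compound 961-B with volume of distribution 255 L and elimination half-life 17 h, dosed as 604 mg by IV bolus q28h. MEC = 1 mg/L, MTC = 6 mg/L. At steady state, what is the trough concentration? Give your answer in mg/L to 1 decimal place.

1.1 mg/L

k = ln2/t½ = ln2/17 ≈ 0.040773 h⁻¹; fraction remaining f = e^(−kτ) = e^(−0.040773×28) ≈ 0.3193.
Accumulation ratio R = 1/(1 − f) ≈ 1/0.6807 ≈ 1.4691.
Single-dose peak C₀ = D/Vd = 604/255 ≈ 2.369 mg/L.
Steady-state peak Cmax,ss = C₀·R ≈ 2.369 × 1.4691 ≈ 3.480 mg/L.
One interval later, Cmin,ss = Cmax,ss·e^(−kτ) ≈ 3.480 × 0.3193 ≈ 1.111 mg/L.
Trough 1.1 mg/L vs MEC 1 mg/L: adequate.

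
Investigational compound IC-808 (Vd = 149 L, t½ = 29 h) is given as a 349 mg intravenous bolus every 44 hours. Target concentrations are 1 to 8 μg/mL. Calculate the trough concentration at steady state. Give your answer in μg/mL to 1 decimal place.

1.3 μg/mL

τ/t½ = 44/29 ≈ 1.5172, so fraction remaining f = (1/2)^(44/29) ≈ 0.3494.
Single-dose peak C₀ = D/Vd = 349/149 ≈ 2.342 μg/mL.
Steady-state trough Cmin,ss = C₀·f/(1−f) ≈ 2.342 × 0.3494/0.6506 ≈ 1.258 μg/mL.
Trough 1.3 μg/mL vs MEC 1 μg/mL: adequate.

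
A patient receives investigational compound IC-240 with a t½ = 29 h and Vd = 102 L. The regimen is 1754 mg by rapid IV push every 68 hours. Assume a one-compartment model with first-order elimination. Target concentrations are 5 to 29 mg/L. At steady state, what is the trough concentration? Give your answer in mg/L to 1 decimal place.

τ/t½ = 68/29 ≈ 2.3448, so fraction remaining f = (1/2)^(68/29) ≈ 0.1969.
At steady state, accumulation factor R = 1/(1 − e^(−kτ)) ≈ 1.2452.
Each bolus raises the concentration by D/Vd = 1754/102 ≈ 17.196 mg/L.
Steady-state peak Cmax,ss = C₀·R ≈ 17.196 × 1.2452 ≈ 21.412 mg/L.
Steady-state trough Cmin,ss = Cmax,ss·f ≈ 21.412 × 0.1969 ≈ 4.216 mg/L.
Trough 4.2 mg/L vs MEC 5 mg/L: subtherapeutic.

4.2 mg/L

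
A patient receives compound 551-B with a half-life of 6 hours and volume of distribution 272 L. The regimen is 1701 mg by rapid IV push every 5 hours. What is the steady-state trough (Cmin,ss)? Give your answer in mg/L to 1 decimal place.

τ/t½ = 5/6 ≈ 0.83333, so fraction remaining f = (1/2)^(5/6) ≈ 0.5612.
Single-dose peak C₀ = D/Vd = 1701/272 ≈ 6.254 mg/L.
Steady-state trough Cmin,ss = C₀·f/(1−f) ≈ 6.254 × 0.5612/0.4388 ≈ 7.999 mg/L.

8.0 mg/L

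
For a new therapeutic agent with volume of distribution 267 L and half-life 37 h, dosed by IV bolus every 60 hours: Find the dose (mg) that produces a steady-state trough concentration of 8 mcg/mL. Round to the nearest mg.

τ/t½ = 60/37 ≈ 1.6216, so f = (1/2)^(60/37) ≈ 0.324970.
Cmin,ss = (D/Vd)·f/(1−f), so D = Cmin,ss·Vd·(1−f)/f.
D = 8 × 267 × (1−f)/f ≈ 8 × 267 × 2.07721 ≈ 4436.92 mg.

4437 mg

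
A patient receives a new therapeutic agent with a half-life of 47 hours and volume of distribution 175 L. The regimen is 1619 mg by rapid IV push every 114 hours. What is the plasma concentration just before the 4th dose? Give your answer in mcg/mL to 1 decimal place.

2.1 mcg/mL

f = (1/2)^(τ/t½) = (1/2)^(114/47) ≈ 0.1861.
C₀ = D/Vd = 1619/175 ≈ 9.251 mcg/mL.
Before the 4th dose, 3 doses have been given. Superposition: Cmin = C₀·(f + f² + … + f^3).
≈ 9.251 × (0.1861 + 0.0346 + 0.0064) ≈ 9.251 × 0.2271 ≈ 2.101 mcg/mL.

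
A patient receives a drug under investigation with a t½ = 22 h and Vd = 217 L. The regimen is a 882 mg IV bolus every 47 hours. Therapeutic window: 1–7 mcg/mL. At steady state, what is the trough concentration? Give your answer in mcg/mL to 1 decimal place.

1.2 mcg/mL

τ/t½ = 47/22 ≈ 2.1364, so fraction remaining f = (1/2)^(47/22) ≈ 0.2275.
At steady state, accumulation factor R = 1/(1 − e^(−kτ)) ≈ 1.2945.
Single-dose peak C₀ = D/Vd = 882/217 ≈ 4.065 mcg/mL.
Steady-state peak Cmax,ss = C₀·R ≈ 4.065 × 1.2945 ≈ 5.262 mcg/mL.
Steady-state trough Cmin,ss = Cmax,ss·f ≈ 5.262 × 0.2275 ≈ 1.197 mcg/mL.
Trough 1.2 mcg/mL vs MEC 1 mcg/mL: adequate.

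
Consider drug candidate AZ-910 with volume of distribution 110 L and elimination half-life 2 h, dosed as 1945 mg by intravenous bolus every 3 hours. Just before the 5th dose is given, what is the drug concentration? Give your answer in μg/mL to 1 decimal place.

9.5 μg/mL

f = (1/2)^(τ/t½) = (1/2)^(3/2) ≈ 0.3536.
C₀ = D/Vd = 1945/110 ≈ 17.682 μg/mL.
Before the 5th dose, 4 doses have been given. Superposition: Cmin = C₀·(f + f² + … + f^4).
≈ 17.682 × (0.3536 + 0.1250 + 0.0442 + 0.0156) ≈ 17.682 × 0.5384 ≈ 9.520 μg/mL.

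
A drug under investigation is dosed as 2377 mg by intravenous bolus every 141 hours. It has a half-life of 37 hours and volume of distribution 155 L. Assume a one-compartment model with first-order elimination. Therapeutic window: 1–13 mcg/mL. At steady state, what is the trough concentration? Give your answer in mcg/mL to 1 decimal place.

1.2 mcg/mL

τ/t½ = 141/37 ≈ 3.8108, so fraction remaining f = (1/2)^(141/37) ≈ 0.0713.
Each bolus raises the concentration by D/Vd = 2377/155 ≈ 15.335 mcg/mL.
Steady-state trough Cmin,ss = C₀·f/(1−f) ≈ 15.335 × 0.0713/0.9287 ≈ 1.177 mcg/mL.
Trough 1.2 mcg/mL vs MEC 1 mcg/mL: adequate.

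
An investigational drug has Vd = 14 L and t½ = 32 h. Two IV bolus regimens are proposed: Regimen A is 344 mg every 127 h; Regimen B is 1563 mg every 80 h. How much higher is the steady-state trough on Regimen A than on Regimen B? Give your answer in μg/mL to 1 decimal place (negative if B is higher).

Regimen A: f = (1/2)^(127/32) ≈ 0.0639; Cmin,ss = (344/14)·f/(1−f) ≈ 1.677 μg/mL.
Regimen B: f = (1/2)^(80/32) ≈ 0.1768; Cmin,ss = (1563/14)·f/(1−f) ≈ 23.978 μg/mL.
Difference ≈ 1.677 − 23.978 ≈ -22.301 μg/mL.

-22.3 μg/mL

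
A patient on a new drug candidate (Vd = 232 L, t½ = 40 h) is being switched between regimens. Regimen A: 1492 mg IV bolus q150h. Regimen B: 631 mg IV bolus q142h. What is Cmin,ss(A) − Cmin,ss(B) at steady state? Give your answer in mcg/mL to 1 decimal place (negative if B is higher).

Regimen A: f = (1/2)^(150/40) ≈ 0.0743; Cmin,ss = (1492/232)·f/(1−f) ≈ 0.516 mcg/mL.
Regimen B: f = (1/2)^(142/40) ≈ 0.0854; Cmin,ss = (631/232)·f/(1−f) ≈ 0.254 mcg/mL.
Difference ≈ 0.516 − 0.254 ≈ 0.262 mcg/mL.

0.3 mcg/mL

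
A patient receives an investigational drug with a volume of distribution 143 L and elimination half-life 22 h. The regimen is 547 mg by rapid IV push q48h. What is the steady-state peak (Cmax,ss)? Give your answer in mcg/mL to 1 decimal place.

Over one 48-h interval, 48/22 ≈ 2.1818 half-lives elapse, leaving f ≈ 0.2204 of each dose.
Accumulation ratio R = 1/(1 − f) ≈ 1/0.7796 ≈ 1.2827.
Each bolus raises the concentration by D/Vd = 547/143 ≈ 3.825 mcg/mL.
Steady-state peak Cmax,ss = C₀·R ≈ 3.825 × 1.2827 ≈ 4.906 mcg/mL.

4.9 mcg/mL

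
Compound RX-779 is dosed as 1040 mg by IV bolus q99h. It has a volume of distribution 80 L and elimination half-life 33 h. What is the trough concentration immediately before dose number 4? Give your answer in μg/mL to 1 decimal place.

f = (1/2)^(τ/t½) = (1/2)^(99/33) ≈ 0.1250.
C₀ = D/Vd = 1040/80 ≈ 13.000 μg/mL.
Before the 4th dose, 3 doses have been given. Superposition: Cmin = C₀·(f + f² + … + f^3).
≈ 13.000 × (0.1250 + 0.0156 + 0.0020) ≈ 13.000 × 0.1426 ≈ 1.854 μg/mL.

1.9 μg/mL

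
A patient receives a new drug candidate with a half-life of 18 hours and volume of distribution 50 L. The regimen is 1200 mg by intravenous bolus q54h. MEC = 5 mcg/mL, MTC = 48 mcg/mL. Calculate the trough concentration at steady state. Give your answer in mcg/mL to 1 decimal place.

τ = 54 h = 3 half-lives, so f = (1/2)^3 = 0.125.
At steady state, R = 1/(1 − 0.125) = 8/7.
Single-dose peak C₀ = D/Vd = 1200/50 = 24 mcg/mL.
Steady-state peak Cmax,ss = C₀·R = 24 × 8/7 ≈ 27.429 mcg/mL.
Steady-state trough Cmin,ss = Cmax,ss·f ≈ 27.429 × 0.125 ≈ 3.429 mcg/mL.
Trough 3.4 mcg/mL vs MEC 5 mcg/mL: subtherapeutic.

3.4 mcg/mL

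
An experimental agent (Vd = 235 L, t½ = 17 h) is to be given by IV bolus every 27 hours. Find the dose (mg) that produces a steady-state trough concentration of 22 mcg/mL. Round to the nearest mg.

τ/t½ = 27/17 ≈ 1.5882, so f = (1/2)^(27/17) ≈ 0.332578.
Cmin,ss = (D/Vd)·f/(1−f), so D = Cmin,ss·Vd·(1−f)/f.
D = 22 × 235 × (1−f)/f ≈ 22 × 235 × 2.00681 ≈ 10375.21 mg.

10375 mg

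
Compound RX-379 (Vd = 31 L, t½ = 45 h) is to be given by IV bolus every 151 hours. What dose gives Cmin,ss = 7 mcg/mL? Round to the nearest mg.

τ/t½ = 151/45 ≈ 3.3556, so f = (1/2)^(151/45) ≈ 0.097696.
Cmin,ss = (D/Vd)·f/(1−f), so D = Cmin,ss·Vd·(1−f)/f.
D = 7 × 31 × (1−f)/f ≈ 7 × 31 × 9.23583 ≈ 2004.18 mg.

2004 mg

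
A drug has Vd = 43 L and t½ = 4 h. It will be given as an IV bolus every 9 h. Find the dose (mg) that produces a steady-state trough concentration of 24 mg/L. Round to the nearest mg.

3877 mg

τ/t½ = 9/4 ≈ 2.25, so f = (1/2)^(9/4) ≈ 0.210224.
Cmin,ss = (D/Vd)·f/(1−f), so D = Cmin,ss·Vd·(1−f)/f.
D = 24 × 43 × (1−f)/f ≈ 24 × 43 × 3.75683 ≈ 3877.05 mg.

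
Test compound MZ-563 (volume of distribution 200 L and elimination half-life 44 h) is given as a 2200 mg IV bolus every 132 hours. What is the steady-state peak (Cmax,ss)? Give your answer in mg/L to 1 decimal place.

12.6 mg/L

τ = 132 h = 3 half-lives, so f = (1/2)^3 = 0.125.
Accumulation ratio R = 1/(1 − f) = 1/0.875 = 8/7.
Single-dose peak C₀ = D/Vd = 2200/200 = 11 mg/L.
Steady-state peak Cmax,ss = C₀·R = 11 × 8/7 ≈ 12.571 mg/L.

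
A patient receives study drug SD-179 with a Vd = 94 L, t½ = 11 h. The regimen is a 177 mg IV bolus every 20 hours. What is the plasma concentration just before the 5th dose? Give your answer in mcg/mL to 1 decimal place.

0.7 mcg/mL

f = (1/2)^(τ/t½) = (1/2)^(20/11) ≈ 0.2836.
C₀ = D/Vd = 177/94 ≈ 1.883 mcg/mL.
Before the 5th dose, 4 doses have been given. Superposition: Cmin = C₀·(f + f² + … + f^4).
≈ 1.883 × (0.2836 + 0.0804 + 0.0228 + 0.0065) ≈ 1.883 × 0.3933 ≈ 0.741 mcg/mL.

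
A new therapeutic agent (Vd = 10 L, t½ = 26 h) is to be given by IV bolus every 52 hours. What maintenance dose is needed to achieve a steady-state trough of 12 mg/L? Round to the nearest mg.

τ/t½ = 52/26 ≈ 2, so f = (1/2)^(52/26) ≈ 0.250000.
Cmin,ss = (D/Vd)·f/(1−f), so D = Cmin,ss·Vd·(1−f)/f.
D = 12 × 10 × (1−f)/f ≈ 12 × 10 × 3.00000 ≈ 360.00 mg.

360 mg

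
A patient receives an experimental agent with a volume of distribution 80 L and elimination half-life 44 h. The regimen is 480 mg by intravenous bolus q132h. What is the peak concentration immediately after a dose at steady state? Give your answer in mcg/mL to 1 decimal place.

6.9 mcg/mL

The dosing interval is 3 half-lives, so f = 2^(−3) = 0.125.
At steady state, R = 1/(1 − 0.125) = 8/7.
Single-dose peak C₀ = D/Vd = 480/80 = 6 mcg/mL.
Steady-state peak Cmax,ss = C₀·R = 6 × 8/7 ≈ 6.857 mcg/mL.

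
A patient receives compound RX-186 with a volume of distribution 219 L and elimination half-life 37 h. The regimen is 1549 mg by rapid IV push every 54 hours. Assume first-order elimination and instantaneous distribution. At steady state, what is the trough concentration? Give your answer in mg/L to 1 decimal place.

k = ln2/t½ = ln2/37 ≈ 0.018734 h⁻¹; fraction remaining f = e^(−kτ) = e^(−0.018734×54) ≈ 0.3636.
Accumulation ratio R = 1/(1 − f) ≈ 1/0.6364 ≈ 1.5713.
Each bolus raises the concentration by D/Vd = 1549/219 ≈ 7.073 mg/L.
Cmax,ss = C₀/(1 − f) ≈ 7.073/0.6364 ≈ 11.114 mg/L.
Steady-state trough Cmin,ss = Cmax,ss·f ≈ 11.114 × 0.3636 ≈ 4.041 mg/L.

4.0 mg/L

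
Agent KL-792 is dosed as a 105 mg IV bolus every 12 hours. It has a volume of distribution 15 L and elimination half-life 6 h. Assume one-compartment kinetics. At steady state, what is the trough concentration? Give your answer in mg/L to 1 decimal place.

2.3 mg/L

The dosing interval is 2 half-lives, so f = 2^(−2) = 0.25.
At steady state, R = 1/(1 − 0.25) = 4/3.
Single-dose peak C₀ = D/Vd = 105/15 = 7 mg/L.
Steady-state peak Cmax,ss = C₀·R = 7 × 4/3 ≈ 9.333 mg/L.
Steady-state trough Cmin,ss = Cmax,ss·f ≈ 9.333 × 0.25 ≈ 2.333 mg/L.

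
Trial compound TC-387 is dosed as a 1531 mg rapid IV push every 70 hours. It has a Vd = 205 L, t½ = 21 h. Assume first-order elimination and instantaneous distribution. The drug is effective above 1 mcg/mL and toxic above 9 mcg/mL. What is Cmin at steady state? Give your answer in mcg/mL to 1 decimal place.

τ/t½ = 70/21 ≈ 3.3333, so fraction remaining f = (1/2)^(70/21) ≈ 0.0992.
Accumulation ratio R = 1/(1 − f) ≈ 1/0.9008 ≈ 1.1101.
Each bolus raises the concentration by D/Vd = 1531/205 ≈ 7.468 mcg/mL.
Steady-state peak Cmax,ss = C₀·R ≈ 7.468 × 1.1101 ≈ 8.290 mcg/mL.
One interval later, Cmin,ss = Cmax,ss·e^(−kτ) ≈ 8.290 × 0.0992 ≈ 0.822 mcg/mL.
Trough 0.8 mcg/mL vs MEC 1 mcg/mL: subtherapeutic.

0.8 mcg/mL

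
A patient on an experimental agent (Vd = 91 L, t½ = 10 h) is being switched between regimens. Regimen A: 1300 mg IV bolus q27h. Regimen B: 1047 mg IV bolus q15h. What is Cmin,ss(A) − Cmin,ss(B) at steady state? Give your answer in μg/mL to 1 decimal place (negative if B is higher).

Regimen A: f = (1/2)^(27/10) ≈ 0.1539; Cmin,ss = (1300/91)·f/(1−f) ≈ 2.598 μg/mL.
Regimen B: f = (1/2)^(15/10) ≈ 0.3536; Cmin,ss = (1047/91)·f/(1−f) ≈ 6.294 μg/mL.
Difference ≈ 2.598 − 6.294 ≈ -3.696 μg/mL.

-3.7 μg/mL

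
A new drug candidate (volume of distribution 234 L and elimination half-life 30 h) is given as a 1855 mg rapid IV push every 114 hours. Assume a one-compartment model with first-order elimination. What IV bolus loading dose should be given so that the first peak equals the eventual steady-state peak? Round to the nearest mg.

1998 mg

f = (1/2)^(114/30) ≈ 0.071794; accumulation ratio R = 1/(1−f) ≈ 1.07735.
Loading dose to hit Cmax,ss on first dose: D_load = D_maint·R ≈ 1855 × 1.07735 ≈ 1998.48 mg.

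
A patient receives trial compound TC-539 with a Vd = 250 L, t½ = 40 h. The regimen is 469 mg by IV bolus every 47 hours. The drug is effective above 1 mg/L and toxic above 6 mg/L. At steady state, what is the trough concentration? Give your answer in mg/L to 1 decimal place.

τ/t½ = 47/40 ≈ 1.175, so fraction remaining f = (1/2)^(47/40) ≈ 0.4429.
Accumulation ratio R = 1/(1 − f) ≈ 1/0.5571 ≈ 1.7950.
Single-dose peak C₀ = D/Vd = 469/250 ≈ 1.876 mg/L.
Cmax,ss = C₀/(1 − f) ≈ 1.876/0.5571 ≈ 3.367 mg/L.
Steady-state trough Cmin,ss = Cmax,ss·f ≈ 3.367 × 0.4429 ≈ 1.491 mg/L.
Trough 1.5 mg/L vs MEC 1 mg/L: adequate.

1.5 mg/L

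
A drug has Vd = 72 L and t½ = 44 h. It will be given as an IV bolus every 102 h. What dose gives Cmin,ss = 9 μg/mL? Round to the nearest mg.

τ/t½ = 102/44 ≈ 2.3182, so f = (1/2)^(102/44) ≈ 0.200520.
Cmin,ss = (D/Vd)·f/(1−f), so D = Cmin,ss·Vd·(1−f)/f.
D = 9 × 72 × (1−f)/f ≈ 9 × 72 × 3.98703 ≈ 2583.60 mg.

2584 mg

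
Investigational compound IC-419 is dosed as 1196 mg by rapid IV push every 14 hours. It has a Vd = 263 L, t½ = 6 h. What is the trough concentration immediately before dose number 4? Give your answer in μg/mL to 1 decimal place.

f = (1/2)^(τ/t½) = (1/2)^(14/6) ≈ 0.1984.
C₀ = D/Vd = 1196/263 ≈ 4.548 μg/mL.
Before the 4th dose, 3 doses have been given. Superposition: Cmin = C₀·(f + f² + … + f^3).
≈ 4.548 × (0.1984 + 0.0394 + 0.0078) ≈ 4.548 × 0.2456 ≈ 1.117 μg/mL.

1.1 μg/mL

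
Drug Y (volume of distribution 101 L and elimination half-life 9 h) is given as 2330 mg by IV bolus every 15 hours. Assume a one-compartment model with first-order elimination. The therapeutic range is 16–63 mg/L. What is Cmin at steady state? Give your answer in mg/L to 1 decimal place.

Over one 15-h interval, 15/9 ≈ 1.6667 half-lives elapse, leaving f ≈ 0.3150 of each dose.
Accumulation ratio R = 1/(1 − f) ≈ 1/0.6850 ≈ 1.4599.
Each bolus raises the concentration by D/Vd = 2330/101 ≈ 23.069 mg/L.
Steady-state peak Cmax,ss = C₀·R ≈ 23.069 × 1.4599 ≈ 33.678 mg/L.
One interval later, Cmin,ss = Cmax,ss·e^(−kτ) ≈ 33.678 × 0.3150 ≈ 10.609 mg/L.
Trough 10.6 mg/L vs MEC 16 mg/L: subtherapeutic.

10.6 mg/L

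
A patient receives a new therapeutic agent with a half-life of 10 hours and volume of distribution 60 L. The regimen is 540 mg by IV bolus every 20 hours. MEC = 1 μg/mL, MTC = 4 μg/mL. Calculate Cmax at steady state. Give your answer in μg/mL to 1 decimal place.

The dosing interval is 2 half-lives, so f = 2^(−2) = 0.25.
At steady state, R = 1/(1 − 0.25) = 4/3.
Single-dose peak C₀ = D/Vd = 540/60 = 9 μg/mL.
Steady-state peak Cmax,ss = C₀·R = 9 × 4/3 ≈ 12.000 μg/mL.
Peak 12.0 μg/mL vs MTC 4 μg/mL: exceeds toxic threshold.

12.0 μg/mL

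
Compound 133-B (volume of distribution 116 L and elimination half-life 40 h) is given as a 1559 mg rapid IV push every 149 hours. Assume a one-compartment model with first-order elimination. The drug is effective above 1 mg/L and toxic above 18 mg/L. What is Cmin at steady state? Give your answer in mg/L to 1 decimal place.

1.1 mg/L

τ/t½ = 149/40 ≈ 3.725, so fraction remaining f = (1/2)^(149/40) ≈ 0.0756.
Single-dose peak C₀ = D/Vd = 1559/116 ≈ 13.440 mg/L.
Steady-state trough Cmin,ss = C₀·f/(1−f) ≈ 13.440 × 0.0756/0.9244 ≈ 1.099 mg/L.
Trough 1.1 mg/L vs MEC 1 mg/L: adequate.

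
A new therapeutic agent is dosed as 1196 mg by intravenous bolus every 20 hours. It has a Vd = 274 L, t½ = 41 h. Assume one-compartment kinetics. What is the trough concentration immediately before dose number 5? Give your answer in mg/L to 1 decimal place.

8.0 mg/L

f = (1/2)^(τ/t½) = (1/2)^(20/41) ≈ 0.7131.
C₀ = D/Vd = 1196/274 ≈ 4.365 mg/L.
Before the 5th dose, 4 doses have been given. Superposition: Cmin = C₀·(f + f² + … + f^4).
≈ 4.365 × (0.7131 + 0.5085 + 0.3626 + 0.2586) ≈ 4.365 × 1.8428 ≈ 8.044 mg/L.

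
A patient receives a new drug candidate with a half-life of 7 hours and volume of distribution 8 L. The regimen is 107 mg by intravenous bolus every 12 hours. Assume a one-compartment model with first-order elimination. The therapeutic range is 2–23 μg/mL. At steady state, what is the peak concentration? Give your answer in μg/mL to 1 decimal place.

19.2 μg/mL

Over one 12-h interval, 12/7 ≈ 1.7143 half-lives elapse, leaving f ≈ 0.3048 of each dose.
Accumulation ratio R = 1/(1 − f) ≈ 1/0.6952 ≈ 1.4384.
Single-dose peak C₀ = D/Vd = 107/8 ≈ 13.375 μg/mL.
Cmax,ss = C₀/(1 − f) ≈ 13.375/0.6952 ≈ 19.239 μg/mL.
Peak 19.2 μg/mL vs MTC 23 μg/mL: below toxic threshold.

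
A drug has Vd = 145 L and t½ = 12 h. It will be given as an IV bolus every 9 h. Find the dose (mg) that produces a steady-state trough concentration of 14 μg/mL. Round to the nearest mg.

1384 mg

τ/t½ = 9/12 ≈ 0.75, so f = (1/2)^(9/12) ≈ 0.594604.
Cmin,ss = (D/Vd)·f/(1−f), so D = Cmin,ss·Vd·(1−f)/f.
D = 14 × 145 × (1−f)/f ≈ 14 × 145 × 0.68179 ≈ 1384.03 mg.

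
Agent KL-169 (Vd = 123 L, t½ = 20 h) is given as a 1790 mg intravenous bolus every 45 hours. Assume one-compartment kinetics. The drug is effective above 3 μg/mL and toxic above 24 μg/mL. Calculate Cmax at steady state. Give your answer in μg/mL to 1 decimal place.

18.4 μg/mL

τ/t½ = 45/20 ≈ 2.25, so fraction remaining f = (1/2)^(45/20) ≈ 0.2102.
Accumulation ratio R = 1/(1 − f) ≈ 1/0.7898 ≈ 1.2661.
Each bolus raises the concentration by D/Vd = 1790/123 ≈ 14.553 μg/mL.
Steady-state peak Cmax,ss = C₀·R ≈ 14.553 × 1.2661 ≈ 18.426 μg/mL.
Peak 18.4 μg/mL vs MTC 24 μg/mL: below toxic threshold.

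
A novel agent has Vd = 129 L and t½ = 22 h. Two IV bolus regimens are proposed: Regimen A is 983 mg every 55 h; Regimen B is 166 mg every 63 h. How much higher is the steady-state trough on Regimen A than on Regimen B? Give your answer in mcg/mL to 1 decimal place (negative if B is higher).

1.4 mcg/mL

Regimen A: f = (1/2)^(55/22) ≈ 0.1768; Cmin,ss = (983/129)·f/(1−f) ≈ 1.637 mcg/mL.
Regimen B: f = (1/2)^(63/22) ≈ 0.1374; Cmin,ss = (166/129)·f/(1−f) ≈ 0.205 mcg/mL.
Difference ≈ 1.637 − 0.205 ≈ 1.432 mcg/mL.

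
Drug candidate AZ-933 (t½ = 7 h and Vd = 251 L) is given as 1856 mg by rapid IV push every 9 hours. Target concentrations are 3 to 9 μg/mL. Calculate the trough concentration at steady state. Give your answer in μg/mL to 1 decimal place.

5.1 μg/mL

k = ln2/t½ = ln2/7 ≈ 0.099021 h⁻¹; fraction remaining f = e^(−kτ) = e^(−0.099021×9) ≈ 0.4102.
Single-dose peak C₀ = D/Vd = 1856/251 ≈ 7.394 μg/mL.
Steady-state trough Cmin,ss = C₀·f/(1−f) ≈ 7.394 × 0.4102/0.5898 ≈ 5.142 μg/mL.
Trough 5.1 μg/mL vs MEC 3 μg/mL: adequate.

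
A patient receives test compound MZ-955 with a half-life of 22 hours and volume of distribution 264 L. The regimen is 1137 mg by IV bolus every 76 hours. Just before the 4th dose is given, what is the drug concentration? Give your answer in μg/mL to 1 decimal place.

f = (1/2)^(τ/t½) = (1/2)^(76/22) ≈ 0.0912.
C₀ = D/Vd = 1137/264 ≈ 4.307 μg/mL.
Before the 4th dose, 3 doses have been given. Superposition: Cmin = C₀·(f + f² + … + f^3).
≈ 4.307 × (0.0912 + 0.0083 + 0.0008) ≈ 4.307 × 0.1003 ≈ 0.432 μg/mL.

0.4 μg/mL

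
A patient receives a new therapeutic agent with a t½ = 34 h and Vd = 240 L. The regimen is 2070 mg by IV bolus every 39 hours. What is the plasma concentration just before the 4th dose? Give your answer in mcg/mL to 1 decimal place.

6.4 mcg/mL

f = (1/2)^(τ/t½) = (1/2)^(39/34) ≈ 0.4515.
C₀ = D/Vd = 2070/240 ≈ 8.625 mcg/mL.
Before the 4th dose, 3 doses have been given. Superposition: Cmin = C₀·(f + f² + … + f^3).
≈ 8.625 × (0.4515 + 0.2039 + 0.0920) ≈ 8.625 × 0.7474 ≈ 6.446 mcg/mL.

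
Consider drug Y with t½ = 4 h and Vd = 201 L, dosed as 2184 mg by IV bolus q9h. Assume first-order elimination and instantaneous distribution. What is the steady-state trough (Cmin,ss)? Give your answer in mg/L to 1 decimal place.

k = ln2/t½ = ln2/4 ≈ 0.173287 h⁻¹; fraction remaining f = e^(−kτ) = e^(−0.173287×9) ≈ 0.2102.
Each bolus raises the concentration by D/Vd = 2184/201 ≈ 10.866 mg/L.
Steady-state trough Cmin,ss = C₀·f/(1−f) ≈ 10.866 × 0.2102/0.7898 ≈ 2.892 mg/L.

2.9 mg/L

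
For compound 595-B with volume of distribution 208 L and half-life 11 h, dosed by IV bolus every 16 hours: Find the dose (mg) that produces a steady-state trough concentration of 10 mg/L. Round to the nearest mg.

3621 mg

τ/t½ = 16/11 ≈ 1.4545, so f = (1/2)^(16/11) ≈ 0.364870.
Cmin,ss = (D/Vd)·f/(1−f), so D = Cmin,ss·Vd·(1−f)/f.
D = 10 × 208 × (1−f)/f ≈ 10 × 208 × 1.74070 ≈ 3620.66 mg.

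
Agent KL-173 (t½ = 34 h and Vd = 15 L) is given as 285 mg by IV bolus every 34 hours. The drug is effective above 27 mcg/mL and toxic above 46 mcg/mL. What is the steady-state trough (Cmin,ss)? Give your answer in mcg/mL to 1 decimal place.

19.0 mcg/mL

The dosing interval is 1 half-life, so f = 2^(−1) = 0.5.
At steady state, R = 1/(1 − 0.5) = 2/1.
Single-dose peak C₀ = D/Vd = 285/15 = 19 mcg/mL.
Steady-state peak Cmax,ss = C₀·R = 19 × 2/1 ≈ 38.000 mcg/mL.
Steady-state trough Cmin,ss = Cmax,ss·f ≈ 38.000 × 0.5 ≈ 19.000 mcg/mL.
Trough 19.0 mcg/mL vs MEC 27 mcg/mL: subtherapeutic.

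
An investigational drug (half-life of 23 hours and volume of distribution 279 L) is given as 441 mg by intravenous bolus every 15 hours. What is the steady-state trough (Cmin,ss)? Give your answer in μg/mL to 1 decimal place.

τ/t½ = 15/23 ≈ 0.65217, so fraction remaining f = (1/2)^(15/23) ≈ 0.6363.
Accumulation ratio R = 1/(1 − f) ≈ 1/0.3637 ≈ 2.7495.
Each bolus raises the concentration by D/Vd = 441/279 ≈ 1.581 μg/mL.
Steady-state peak Cmax,ss = C₀·R ≈ 1.581 × 2.7495 ≈ 4.347 μg/mL.
Steady-state trough Cmin,ss = Cmax,ss·f ≈ 4.347 × 0.6363 ≈ 2.766 μg/mL.

2.8 μg/mL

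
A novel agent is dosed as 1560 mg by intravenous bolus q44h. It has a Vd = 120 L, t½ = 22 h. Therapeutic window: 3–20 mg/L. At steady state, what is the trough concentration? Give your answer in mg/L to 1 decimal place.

4.3 mg/L

The dosing interval is 2 half-lives, so f = 2^(−2) = 0.25.
At steady state, R = 1/(1 − 0.25) = 4/3.
Single-dose peak C₀ = D/Vd = 1560/120 = 13 mg/L.
Steady-state peak Cmax,ss = C₀·R = 13 × 4/3 ≈ 17.333 mg/L.
Steady-state trough Cmin,ss = Cmax,ss·f ≈ 17.333 × 0.25 ≈ 4.333 mg/L.
Trough 4.3 mg/L vs MEC 3 mg/L: adequate.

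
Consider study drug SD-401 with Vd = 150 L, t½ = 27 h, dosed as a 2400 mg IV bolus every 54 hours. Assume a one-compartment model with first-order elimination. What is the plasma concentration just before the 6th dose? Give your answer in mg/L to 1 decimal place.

f = (1/2)^(τ/t½) = (1/2)^(54/27) ≈ 0.2500.
C₀ = D/Vd = 2400/150 ≈ 16.000 mg/L.
Before the 6th dose, 5 doses have been given. Superposition: Cmin = C₀·(f + f² + … + f^5).
≈ 16.000 × (0.2500 + 0.0625 + 0.0156 + 0.0039 + 0.0010) ≈ 16.000 × 0.3330 ≈ 5.328 mg/L.

5.3 mg/L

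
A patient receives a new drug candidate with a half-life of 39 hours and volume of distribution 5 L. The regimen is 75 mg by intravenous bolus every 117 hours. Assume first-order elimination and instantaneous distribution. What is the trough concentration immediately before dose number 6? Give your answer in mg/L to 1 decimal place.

2.1 mg/L

f = (1/2)^(τ/t½) = (1/2)^(117/39) ≈ 0.1250.
C₀ = D/Vd = 75/5 ≈ 15.000 mg/L.
Before the 6th dose, 5 doses have been given. Superposition: Cmin = C₀·(f + f² + … + f^5).
≈ 15.000 × (0.1250 + 0.0156 + 0.0020 + 0.0002 + 0.0000) ≈ 15.000 × 0.1428 ≈ 2.142 mg/L.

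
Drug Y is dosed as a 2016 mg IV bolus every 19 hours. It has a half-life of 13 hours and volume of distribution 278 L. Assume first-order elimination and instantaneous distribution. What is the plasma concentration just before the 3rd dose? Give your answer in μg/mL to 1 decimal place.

3.6 μg/mL

f = (1/2)^(τ/t½) = (1/2)^(19/13) ≈ 0.3631.
C₀ = D/Vd = 2016/278 ≈ 7.252 μg/mL.
Before the 3rd dose, 2 doses have been given. Superposition: Cmin = C₀·(f + f²).
≈ 7.252 × (0.3631 + 0.1318) ≈ 7.252 × 0.4949 ≈ 3.589 μg/mL.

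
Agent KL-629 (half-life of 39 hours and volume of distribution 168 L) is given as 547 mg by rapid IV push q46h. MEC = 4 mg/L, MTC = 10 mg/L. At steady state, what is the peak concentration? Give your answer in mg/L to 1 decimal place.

5.8 mg/L

Over one 46-h interval, 46/39 ≈ 1.1795 half-lives elapse, leaving f ≈ 0.4415 of each dose.
Accumulation ratio R = 1/(1 − f) ≈ 1/0.5585 ≈ 1.7905.
Single-dose peak C₀ = D/Vd = 547/168 ≈ 3.256 mg/L.
Steady-state peak Cmax,ss = C₀·R ≈ 3.256 × 1.7905 ≈ 5.830 mg/L.
Peak 5.8 mg/L vs MTC 10 mg/L: below toxic threshold.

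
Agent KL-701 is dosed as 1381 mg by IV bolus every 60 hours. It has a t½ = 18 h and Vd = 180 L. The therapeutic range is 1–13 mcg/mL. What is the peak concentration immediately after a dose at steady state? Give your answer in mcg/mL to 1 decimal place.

τ/t½ = 60/18 ≈ 3.3333, so fraction remaining f = (1/2)^(60/18) ≈ 0.0992.
At steady state, accumulation factor R = 1/(1 − e^(−kτ)) ≈ 1.1101.
Each bolus raises the concentration by D/Vd = 1381/180 ≈ 7.672 mcg/mL.
Steady-state peak Cmax,ss = C₀·R ≈ 7.672 × 1.1101 ≈ 8.517 mcg/mL.
Peak 8.5 mcg/mL vs MTC 13 mcg/mL: below toxic threshold.

8.5 mcg/mL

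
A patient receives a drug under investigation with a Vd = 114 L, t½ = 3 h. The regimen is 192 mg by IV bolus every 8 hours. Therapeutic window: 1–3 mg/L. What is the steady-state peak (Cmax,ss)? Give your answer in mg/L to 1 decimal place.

τ/t½ = 8/3 ≈ 2.6667, so fraction remaining f = (1/2)^(8/3) ≈ 0.1575.
At steady state, accumulation factor R = 1/(1 − e^(−kτ)) ≈ 1.1869.
Each bolus raises the concentration by D/Vd = 192/114 ≈ 1.684 mg/L.
Steady-state peak Cmax,ss = C₀·R ≈ 1.684 × 1.1869 ≈ 1.999 mg/L.
Peak 2.0 mg/L vs MTC 3 mg/L: below toxic threshold.

2.0 mg/L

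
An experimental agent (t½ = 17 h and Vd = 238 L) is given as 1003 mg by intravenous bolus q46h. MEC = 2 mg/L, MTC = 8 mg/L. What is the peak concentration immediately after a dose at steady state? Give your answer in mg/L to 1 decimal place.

5.0 mg/L

Over one 46-h interval, 46/17 ≈ 2.7059 half-lives elapse, leaving f ≈ 0.1533 of each dose.
At steady state, accumulation factor R = 1/(1 − e^(−kτ)) ≈ 1.1811.
Single-dose peak C₀ = D/Vd = 1003/238 ≈ 4.214 mg/L.
Steady-state peak Cmax,ss = C₀·R ≈ 4.214 × 1.1811 ≈ 4.977 mg/L.
Peak 5.0 mg/L vs MTC 8 mg/L: below toxic threshold.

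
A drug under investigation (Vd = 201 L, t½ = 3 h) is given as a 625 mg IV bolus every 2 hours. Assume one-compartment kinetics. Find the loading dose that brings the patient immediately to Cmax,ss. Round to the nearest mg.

f = (1/2)^(2/3) ≈ 0.629961; accumulation ratio R = 1/(1−f) ≈ 2.70242.
Loading dose to hit Cmax,ss on first dose: D_load = D_maint·R ≈ 625 × 2.70242 ≈ 1689.01 mg.

1689 mg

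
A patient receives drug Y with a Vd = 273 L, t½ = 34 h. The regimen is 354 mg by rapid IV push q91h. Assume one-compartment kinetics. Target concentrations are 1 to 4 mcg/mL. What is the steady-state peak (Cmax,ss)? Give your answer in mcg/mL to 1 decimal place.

1.5 mcg/mL

Over one 91-h interval, 91/34 ≈ 2.6765 half-lives elapse, leaving f ≈ 0.1564 of each dose.
Accumulation ratio R = 1/(1 − f) ≈ 1/0.8436 ≈ 1.1854.
Each bolus raises the concentration by D/Vd = 354/273 ≈ 1.297 mcg/mL.
Cmax,ss = C₀/(1 − f) ≈ 1.297/0.8436 ≈ 1.537 mcg/mL.
Peak 1.5 mcg/mL vs MTC 4 mcg/mL: below toxic threshold.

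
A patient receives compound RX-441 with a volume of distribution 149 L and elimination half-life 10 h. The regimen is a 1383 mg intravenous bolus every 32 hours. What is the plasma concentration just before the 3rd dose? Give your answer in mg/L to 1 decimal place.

1.1 mg/L

f = (1/2)^(τ/t½) = (1/2)^(32/10) ≈ 0.1088.
C₀ = D/Vd = 1383/149 ≈ 9.282 mg/L.
Before the 3rd dose, 2 doses have been given. Superposition: Cmin = C₀·(f + f²).
≈ 9.282 × (0.1088 + 0.0118) ≈ 9.282 × 0.1206 ≈ 1.119 mg/L.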